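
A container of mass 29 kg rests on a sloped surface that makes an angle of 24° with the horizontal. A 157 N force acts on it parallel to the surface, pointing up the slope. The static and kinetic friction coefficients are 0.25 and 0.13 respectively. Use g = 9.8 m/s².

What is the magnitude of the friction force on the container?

The normal reaction is N = m g cos θ = 259.6 N.
For equilibrium along the incline the friction force must supply f = m g sin θ − P = 115.6 − 157 = -41.41 N (positive meaning up-slope).
The static-friction ceiling is μ_s N = 0.25 × 259.6 = 64.91 N.
Since |-41.41| ≤ 64.91 N, the container remains in static equilibrium and friction takes exactly the required value.

f ≈ 41.4 N (down the incline)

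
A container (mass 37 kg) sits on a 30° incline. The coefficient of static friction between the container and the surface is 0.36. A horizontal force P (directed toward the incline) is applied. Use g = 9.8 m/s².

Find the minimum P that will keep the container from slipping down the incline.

P_min ≈ 65.2 N

The container tends to slide down (tan θ > μ_s), so at the point of impending slip friction acts up-slope at its limit: f = μ_s N.
Perpendicular to the incline: N = m g cos θ + P sin θ.
Along the incline: P cos θ + μ_s N = m g sin θ, i.e. P cos θ + μ_s (m g cos θ + P sin θ) = m g sin θ.
Solving, P (cos θ + μ_s sin θ) = m g (sin θ − μ_s cos θ), so P = 363×0.1882/1.046 = 65.2 N.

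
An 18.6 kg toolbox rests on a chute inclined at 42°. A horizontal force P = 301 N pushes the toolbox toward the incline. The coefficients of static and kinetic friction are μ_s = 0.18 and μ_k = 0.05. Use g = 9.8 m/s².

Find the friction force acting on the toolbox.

Normal direction: N = m g cos θ + P sin θ = 336.9 N.
Parallel to the incline: P cos θ − m g sin θ = 223.7 − 122 = 101.7 N; the friction needed to balance this is 101.7 N acting down the slope.
Maximum static friction: μ_s N = 0.18 × 336.9 = 60.64 N.
The required 101.7 N exceeds the static limit, so the toolbox slides up-slope and f = μ_k N = 0.05×336.9 = 16.8 N.

f ≈ 16.8 N (down the incline)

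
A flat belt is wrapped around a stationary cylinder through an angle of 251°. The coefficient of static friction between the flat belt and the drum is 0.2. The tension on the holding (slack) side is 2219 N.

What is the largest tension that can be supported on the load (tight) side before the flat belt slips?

T_max ≈ 5330 N

At impending slip the capstan equation gives T₂/T₁ = e^{μβ} with β in radians.
β = 251° × π/180 = 4.381 rad.
e^{μβ} = e^{0.2×4.381} = 2.402.
T₂ = T₁ · e^{μβ} = 2219 × 2.402 = 5330 N.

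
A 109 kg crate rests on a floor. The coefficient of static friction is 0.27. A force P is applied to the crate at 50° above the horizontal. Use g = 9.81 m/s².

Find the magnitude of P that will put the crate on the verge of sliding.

N = m g − P sin α (the pull lifts the crate).
At impending slip, P cos α = μ_s N = μ_s (m g − P sin α).
Solving: P (cos α + μ_s sin α) = μ_s m g → P = 0.27×1070/(cos 50° + 0.27 sin 50°) = 289/0.8496 = 340 N.

P ≈ 340 N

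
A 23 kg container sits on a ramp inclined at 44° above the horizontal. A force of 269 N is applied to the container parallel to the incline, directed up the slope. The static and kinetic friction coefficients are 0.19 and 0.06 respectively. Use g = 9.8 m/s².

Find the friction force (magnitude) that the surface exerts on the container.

Perpendicular to the surface, N = m g cos θ = 23·9.8·cos 44° = 162.1 N.
The friction needed for equilibrium is m g sin θ − P = 156.6 − 269 = -112.4 N, measured positive up-slope.
The static-friction ceiling is μ_s N = 0.19 × 162.1 = 30.81 N.
Since |-112.4| > 30.81 N, static friction cannot hold it; the container slides up the incline and kinetic friction applies: f = μ_k N = 0.06 × 162.1 = 9.73 N.

f ≈ 9.73 N (down the incline)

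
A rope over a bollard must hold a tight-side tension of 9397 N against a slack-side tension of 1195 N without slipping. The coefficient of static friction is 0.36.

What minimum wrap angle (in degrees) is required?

β_min ≈ 328°

T₂/T₁ = e^{μβ} → β = ln(T₂/T₁)/μ.
β = ln(9397/1195)/0.36 = 2.062/0.36 = 5.728 rad.
In degrees: β = 5.728 × 180/π = 328°.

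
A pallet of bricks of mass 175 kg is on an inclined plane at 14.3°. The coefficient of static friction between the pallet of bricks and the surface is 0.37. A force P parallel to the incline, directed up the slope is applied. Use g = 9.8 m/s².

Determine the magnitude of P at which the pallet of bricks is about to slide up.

P ≈ 1040 N

At impending motion up the slope, friction acts down-slope at its limit: f = μ_s N.
P is parallel to the surface, so N = m g cos θ = 1660 N.
Along the incline: P = m g sin θ + μ_s N = 424 + 0.37×1660 = 1040 N.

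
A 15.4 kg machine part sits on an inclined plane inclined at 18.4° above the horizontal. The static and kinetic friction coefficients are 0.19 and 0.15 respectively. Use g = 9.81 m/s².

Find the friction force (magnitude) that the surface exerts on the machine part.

f ≈ 21.5 N (up the incline)

Perpendicular to the surface, N = m g cos θ = 15.4·9.81·cos 18.4° = 143.4 N.
Along the slope the weight component is m g sin θ = 47.69 N; friction must supply exactly this, acting up-slope.
The static-friction ceiling is μ_s N = 0.19 × 143.4 = 27.24 N.
Since |47.69| > 27.24 N, static friction cannot hold it; the machine part slides down the incline and kinetic friction applies: f = μ_k N = 0.15 × 143.4 = 21.5 N.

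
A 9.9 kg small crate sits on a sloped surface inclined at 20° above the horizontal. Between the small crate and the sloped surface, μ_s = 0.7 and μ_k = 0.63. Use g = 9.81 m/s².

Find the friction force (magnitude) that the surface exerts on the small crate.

f ≈ 33.2 N (up the incline)

Perpendicular to the surface, N = m g cos θ = 9.9·9.81·cos 20° = 91.26 N.
For equilibrium along the incline, friction must balance the weight component: f = m g sin θ = 33.22 N up the slope.
Maximum static friction available: μ_s N = 0.7 × 91.26 = 63.88 N.
Since |33.22| ≤ 63.88 N, static friction is sufficient; f equals the required value, not μ_s N.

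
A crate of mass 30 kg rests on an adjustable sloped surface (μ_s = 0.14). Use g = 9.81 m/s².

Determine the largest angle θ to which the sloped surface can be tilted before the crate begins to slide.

θ_max ≈ 7.97°

At the slip threshold, m g sin θ = μ_s · m g cos θ, so tan θ = μ_s.
θ_max = arctan(0.14) = 7.97°.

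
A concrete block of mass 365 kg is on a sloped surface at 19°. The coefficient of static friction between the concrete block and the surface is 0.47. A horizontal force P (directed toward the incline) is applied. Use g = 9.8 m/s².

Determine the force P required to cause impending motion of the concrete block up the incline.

P ≈ 3480 N

At impending motion up the slope, friction acts down-slope at its limit: f = μ_s N.
Perpendicular to the incline: N = m g cos θ + P sin θ.
Along the incline: P cos θ = m g sin θ + μ_s N = m g sin θ + μ_s (m g cos θ + P sin θ).
Solving, P (cos θ − μ_s sin θ) = m g (sin θ + μ_s cos θ), so P = 365×9.8×(sin 19° + 0.47 cos 19°)/(cos 19° − 0.47 sin 19°) = 3580×0.77/0.7925 = 3480 N.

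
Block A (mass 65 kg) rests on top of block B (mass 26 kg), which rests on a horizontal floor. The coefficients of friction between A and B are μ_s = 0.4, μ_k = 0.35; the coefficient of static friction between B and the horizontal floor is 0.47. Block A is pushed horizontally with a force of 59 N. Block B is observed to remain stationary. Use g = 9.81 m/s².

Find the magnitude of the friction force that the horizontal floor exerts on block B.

Normal force at the A–B interface: N₁ = m_A g = 637.6 N.
So the A–B interface can sustain at most μ_s N₁ = 255.1 N of static friction.
P = 59 N is within that limit, so A and B move together (both at rest); the A–B friction is simply f₁ = P = 59 N.
By Newton's third law B feels 59 N forward from A. With B stationary, the floor's static friction on B balances it: f₂ = 59 N (well within μ_s(m_A+m_B)g = 419.6 N).

f ≈ 59 N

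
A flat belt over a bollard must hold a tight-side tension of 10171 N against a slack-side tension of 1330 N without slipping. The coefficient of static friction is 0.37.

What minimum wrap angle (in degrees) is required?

β_min ≈ 315°

T₂/T₁ = e^{μβ} → β = ln(T₂/T₁)/μ.
β = ln(10171/1330)/0.37 = 2.034/0.37 = 5.498 rad.
In degrees: β = 5.498 × 180/π = 315°.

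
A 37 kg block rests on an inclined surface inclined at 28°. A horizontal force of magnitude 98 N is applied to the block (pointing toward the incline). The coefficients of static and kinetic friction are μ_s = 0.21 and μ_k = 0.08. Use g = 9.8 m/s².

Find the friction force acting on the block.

f ≈ 29.3 N (up the incline)

Normal direction: N = m g cos θ + P sin θ = 366.2 N.
Parallel to the incline: P cos θ − m g sin θ = 86.53 − 170.2 = -83.7 N; the friction needed to balance this is 83.7 N acting up the slope.
Maximum static friction: μ_s N = 0.21 × 366.2 = 76.89 N.
The required 83.7 N exceeds the static limit, so the block slides down-slope and f = μ_k N = 0.08×366.2 = 29.3 N.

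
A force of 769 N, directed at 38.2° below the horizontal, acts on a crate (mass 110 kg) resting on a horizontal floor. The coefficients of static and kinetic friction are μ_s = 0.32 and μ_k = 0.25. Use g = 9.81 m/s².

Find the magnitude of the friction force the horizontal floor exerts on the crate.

f ≈ 389 N

N = m g + P sin α = 1079 + 769×sin 38.2° = 1555 N.
Horizontally, friction must balance P cos α = 604.3 N.
μ_s N = 0.32 × 1555 = 497.5 N.
604.3 > 497.5 N → the crate slides; f = μ_k N = 0.25×1555 = 389 N.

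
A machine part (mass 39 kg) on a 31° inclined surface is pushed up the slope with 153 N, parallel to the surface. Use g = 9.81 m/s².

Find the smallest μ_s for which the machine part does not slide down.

μ_s,min ≈ 0.134

N = m g cos θ = 327.9 N.
Friction must make up the shortfall along the incline: f = m g sin θ − P = 197 − 153 = 44.05 N.
At the threshold f = μ_s N, so μ_s,min = 44.05/327.9 = 0.134.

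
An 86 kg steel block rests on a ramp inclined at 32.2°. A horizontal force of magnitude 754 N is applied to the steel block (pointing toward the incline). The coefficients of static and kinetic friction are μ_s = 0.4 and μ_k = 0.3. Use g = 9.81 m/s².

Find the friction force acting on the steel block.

The horizontal push has a component P sin θ into the surface, so N = m g cos θ + P sin θ = 713.9 + 401.8 = 1116 N.
Parallel to the incline: P cos θ − m g sin θ = 638 − 449.6 = 188.5 N; the friction needed to balance this is 188.5 N acting down the slope.
Maximum static friction: μ_s N = 0.4 × 1116 = 446.3 N.
Since 188.5 N is within the 446.3 N limit, the steel block stays put and friction is exactly 188 N.

f ≈ 188 N (down the incline)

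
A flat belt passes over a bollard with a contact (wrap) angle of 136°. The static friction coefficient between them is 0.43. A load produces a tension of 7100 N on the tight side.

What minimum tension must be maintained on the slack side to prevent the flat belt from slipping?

T_min ≈ 2560 N

Capstan equation at impending slip: T_tight/T_slack = e^{μβ}.
β = 136° = 2.374 rad; e^{μβ} = e^{0.43×2.374} = 2.775.
T_slack = T_tight / e^{μβ} = 7100 / 2.775 = 2560 N.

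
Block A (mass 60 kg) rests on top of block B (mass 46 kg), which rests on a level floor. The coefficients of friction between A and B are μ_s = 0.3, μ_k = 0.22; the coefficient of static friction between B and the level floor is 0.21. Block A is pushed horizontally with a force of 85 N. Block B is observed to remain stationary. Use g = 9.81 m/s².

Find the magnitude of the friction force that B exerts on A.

f ≈ 85 N

Between the blocks, N₁ = m_A g = 588.6 N.
Maximum static friction on A from B: μ_s N₁ = 0.3×588.6 = 176.6 N.
P = 85 N is within that limit, so A and B move together (both at rest); the A–B friction is simply f₁ = P = 85 N.
By Newton's third law B feels 85 N forward from A. With B stationary, the floor's static friction on B balances it: f₂ = 85 N (well within μ_s(m_A+m_B)g = 218.4 N).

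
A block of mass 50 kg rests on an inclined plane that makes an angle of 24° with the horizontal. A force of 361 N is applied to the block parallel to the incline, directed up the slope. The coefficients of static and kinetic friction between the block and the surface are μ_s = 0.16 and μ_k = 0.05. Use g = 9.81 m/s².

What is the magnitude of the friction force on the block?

The normal reaction is N = m g cos θ = 448.1 N.
The friction needed for equilibrium is m g sin θ − P = 199.5 − 361 = -161.5 N, measured positive up-slope.
Static friction can supply at most μ_s N = 71.7 N.
|-161.5| exceeds 71.7 N, so the block slips up-slope; friction is kinetic, f = μ_k N = 0.05×448.1 = 22.4 N.

f ≈ 22.4 N (down the incline)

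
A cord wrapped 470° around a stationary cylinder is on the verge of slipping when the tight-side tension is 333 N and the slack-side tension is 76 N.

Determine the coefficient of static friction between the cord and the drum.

T₂/T₁ = e^{μβ} → μ = ln(T₂/T₁)/β.
β = 470° = 8.203 rad.
μ = ln(333/76)/8.203 = ln(4.382)/8.203 = 0.18.

μ ≈ 0.18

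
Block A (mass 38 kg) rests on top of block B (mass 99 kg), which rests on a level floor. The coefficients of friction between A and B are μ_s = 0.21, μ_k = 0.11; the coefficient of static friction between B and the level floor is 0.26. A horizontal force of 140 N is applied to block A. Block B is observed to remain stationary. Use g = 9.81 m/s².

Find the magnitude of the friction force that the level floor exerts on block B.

Between the blocks, N₁ = m_A g = 372.8 N.
Maximum static friction on A from B: μ_s N₁ = 0.21×372.8 = 78.28 N.
Since P = 140 N > 78.28 N, A slides on B; the A–B friction is kinetic: f₁ = μ_k N₁ = 0.11×372.8 = 41 N.
B experiences an equal 41 N forward from A (third law). B is in equilibrium, so the floor supplies f₂ = 41 N of static friction (limit μ_s(m_A+m_B)g = 349.4 N, not exceeded).

f ≈ 41 N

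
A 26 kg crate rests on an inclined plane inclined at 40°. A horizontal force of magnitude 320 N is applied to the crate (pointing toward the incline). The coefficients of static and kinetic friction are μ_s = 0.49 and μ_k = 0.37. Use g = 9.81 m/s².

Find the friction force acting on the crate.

f ≈ 81.2 N (down the incline)

Normal direction: N = m g cos θ + P sin θ = 401.1 N.
Along the incline, the net driving force (taking up-slope positive) is P cos θ − m g sin θ = 245.1 − 163.9 = 81.18 N, so equilibrium requires friction f = -81.18 N (down-slope).
The limit of static friction is μ_s N = 196.5 N.
Since 81.18 N is within the 196.5 N limit, the crate stays put and friction is exactly 81.2 N.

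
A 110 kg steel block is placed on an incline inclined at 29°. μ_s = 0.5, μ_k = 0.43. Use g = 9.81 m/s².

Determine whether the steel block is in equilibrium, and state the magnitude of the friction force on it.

N = m g cos θ = 944 N.
Down-slope weight component: m g sin θ = 523 N.
μ_s N = 472 N.
523 > 472 N, so it slides; kinetic friction f = μ_k N = 0.43×944 = 406 N.

f ≈ 406 N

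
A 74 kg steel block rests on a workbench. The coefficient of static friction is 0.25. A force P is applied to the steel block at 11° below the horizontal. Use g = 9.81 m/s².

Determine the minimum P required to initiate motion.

P ≈ 194 N

N = m g + P sin α (the push presses the steel block into the workbench).
At impending slip, P cos α = μ_s N = μ_s (m g + P sin α).
Solving: P (cos α − μ_s sin α) = μ_s m g → P = 0.25×726/(cos 11° − 0.25 sin 11°) = 181/0.9339 = 194 N.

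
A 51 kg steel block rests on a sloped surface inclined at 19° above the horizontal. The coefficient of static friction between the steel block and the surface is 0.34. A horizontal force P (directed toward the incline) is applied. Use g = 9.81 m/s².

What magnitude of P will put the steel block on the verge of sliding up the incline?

At impending motion up the slope, friction acts down-slope at its limit: f = μ_s N.
Perpendicular to the incline: N = m g cos θ + P sin θ.
Along the incline: P cos θ = m g sin θ + μ_s N = m g sin θ + μ_s (m g cos θ + P sin θ).
Solving, P (cos θ − μ_s sin θ) = m g (sin θ + μ_s cos θ), so P = 51×9.81×(sin 19° + 0.34 cos 19°)/(cos 19° − 0.34 sin 19°) = 500×0.647/0.8348 = 388 N.

P ≈ 388 N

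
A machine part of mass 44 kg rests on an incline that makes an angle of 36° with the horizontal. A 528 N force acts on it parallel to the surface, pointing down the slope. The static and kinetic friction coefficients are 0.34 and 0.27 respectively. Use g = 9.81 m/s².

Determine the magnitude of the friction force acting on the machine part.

f ≈ 94.3 N (up the incline)

Normal force: N = m g cos θ = 44 × 9.81 × cos 36° = 349.2 N.
The friction needed for equilibrium is m g sin θ + P = 253.7 + 528 = 781.7 N, measured positive up-slope.
Static friction can supply at most μ_s N = 118.7 N.
Since |781.7| > 118.7 N, static friction cannot hold it; the machine part slides down the incline and kinetic friction applies: f = μ_k N = 0.27 × 349.2 = 94.3 N.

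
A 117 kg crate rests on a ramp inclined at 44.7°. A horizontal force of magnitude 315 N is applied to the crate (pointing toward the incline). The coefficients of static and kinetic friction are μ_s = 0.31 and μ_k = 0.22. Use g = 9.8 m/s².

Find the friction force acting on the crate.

Normal direction: N = m g cos θ + P sin θ = 1037 N.
Parallel to the incline: P cos θ − m g sin θ = 223.9 − 806.5 = -582.6 N; the friction needed to balance this is 582.6 N acting up the slope.
Maximum static friction: μ_s N = 0.31 × 1037 = 321.3 N.
The required 582.6 N exceeds the static limit, so the crate slides down-slope and f = μ_k N = 0.22×1037 = 228 N.

f ≈ 228 N (up the incline)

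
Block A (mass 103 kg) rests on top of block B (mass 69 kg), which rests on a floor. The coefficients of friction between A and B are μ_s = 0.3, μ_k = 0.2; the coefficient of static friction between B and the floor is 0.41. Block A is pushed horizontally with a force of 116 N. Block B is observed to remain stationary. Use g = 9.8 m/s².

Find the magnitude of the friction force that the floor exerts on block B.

f ≈ 116 N

Between the blocks, N₁ = m_A g = 1009 N.
Maximum static friction on A from B: μ_s N₁ = 0.3×1009 = 302.8 N.
P = 116 N is within that limit, so A and B move together (both at rest); the A–B friction is simply f₁ = P = 116 N.
By Newton's third law B feels 116 N forward from A. With B stationary, the floor's static friction on B balances it: f₂ = 116 N (well within μ_s(m_A+m_B)g = 691.1 N).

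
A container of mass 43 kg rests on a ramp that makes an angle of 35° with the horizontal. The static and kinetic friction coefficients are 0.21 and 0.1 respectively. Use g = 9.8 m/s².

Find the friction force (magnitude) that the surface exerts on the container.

The normal reaction is N = m g cos θ = 345.2 N.
For equilibrium along the incline, friction must balance the weight component: f = m g sin θ = 241.7 N up the slope.
The static-friction ceiling is μ_s N = 0.21 × 345.2 = 72.49 N.
Since |241.7| > 72.49 N, static friction cannot hold it; the container slides down the incline and kinetic friction applies: f = μ_k N = 0.1 × 345.2 = 34.5 N.

f ≈ 34.5 N (up the incline)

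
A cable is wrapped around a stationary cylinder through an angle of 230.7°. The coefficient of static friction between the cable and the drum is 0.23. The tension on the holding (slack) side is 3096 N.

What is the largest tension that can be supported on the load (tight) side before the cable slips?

T_max ≈ 7820 N

At impending slip the capstan equation gives T₂/T₁ = e^{μβ} with β in radians.
β = 230.7° × π/180 = 4.026 rad.
e^{μβ} = e^{0.23×4.026} = 2.525.
T₂ = T₁ · e^{μβ} = 3096 × 2.525 = 7820 N.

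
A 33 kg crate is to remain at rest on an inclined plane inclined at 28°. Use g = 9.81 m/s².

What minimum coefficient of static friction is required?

μ_s,min ≈ 0.532

At the slip threshold m g sin θ = μ_s m g cos θ, so μ_s,min = tan θ.
μ_s,min = tan 28° = 0.532.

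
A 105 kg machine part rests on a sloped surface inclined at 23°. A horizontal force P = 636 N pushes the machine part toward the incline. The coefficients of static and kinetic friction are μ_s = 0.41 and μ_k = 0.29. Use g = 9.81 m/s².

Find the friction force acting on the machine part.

f ≈ 183 N (down the incline)

The horizontal push has a component P sin θ into the surface, so N = m g cos θ + P sin θ = 948.2 + 248.5 = 1197 N.
Parallel to the incline: P cos θ − m g sin θ = 585.4 − 402.5 = 183 N; the friction needed to balance this is 183 N acting down the slope.
The limit of static friction is μ_s N = 490.6 N.
Since 183 N is within the 490.6 N limit, the machine part stays put and friction is exactly 183 N.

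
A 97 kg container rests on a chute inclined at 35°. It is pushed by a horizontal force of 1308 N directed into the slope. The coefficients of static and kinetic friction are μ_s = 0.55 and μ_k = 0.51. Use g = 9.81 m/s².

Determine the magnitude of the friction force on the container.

Normal direction: N = m g cos θ + P sin θ = 1530 N.
Parallel to the incline: P cos θ − m g sin θ = 1071 − 545.8 = 525.7 N; the friction needed to balance this is 525.7 N acting down the slope.
The limit of static friction is μ_s N = 841.3 N.
Since 525.7 N is within the 841.3 N limit, the container stays put and friction is exactly 526 N.

f ≈ 526 N (down the incline)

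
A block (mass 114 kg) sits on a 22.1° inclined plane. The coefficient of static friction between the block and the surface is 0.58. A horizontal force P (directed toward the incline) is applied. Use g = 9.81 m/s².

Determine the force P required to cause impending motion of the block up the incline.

P ≈ 1440 N

At impending motion up the slope, friction acts down-slope at its limit: f = μ_s N.
Perpendicular to the incline: N = m g cos θ + P sin θ.
Along the incline: P cos θ = m g sin θ + μ_s N = m g sin θ + μ_s (m g cos θ + P sin θ).
Solving, P (cos θ − μ_s sin θ) = m g (sin θ + μ_s cos θ), so P = 114×9.81×(sin 22.1° + 0.58 cos 22.1°)/(cos 22.1° − 0.58 sin 22.1°) = 1120×0.9136/0.7083 = 1440 N.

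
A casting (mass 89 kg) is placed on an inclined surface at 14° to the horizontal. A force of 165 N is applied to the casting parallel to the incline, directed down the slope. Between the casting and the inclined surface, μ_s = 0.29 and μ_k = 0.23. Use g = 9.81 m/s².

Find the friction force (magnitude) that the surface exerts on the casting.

f ≈ 195 N (up the incline)

Perpendicular to the surface, N = m g cos θ = 89·9.81·cos 14° = 847.2 N.
The friction needed for equilibrium is m g sin θ + P = 211.2 + 165 = 376.2 N, measured positive up-slope.
Static friction can supply at most μ_s N = 245.7 N.
Since |376.2| > 245.7 N, static friction cannot hold it; the casting slides down the incline and kinetic friction applies: f = μ_k N = 0.23 × 847.2 = 195 N.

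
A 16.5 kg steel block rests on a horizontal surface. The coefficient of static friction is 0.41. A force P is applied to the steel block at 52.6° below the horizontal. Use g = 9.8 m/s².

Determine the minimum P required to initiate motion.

N = m g + P sin α (the push presses the steel block into the horizontal surface).
At impending slip, P cos α = μ_s N = μ_s (m g + P sin α).
Solving: P (cos α − μ_s sin α) = μ_s m g → P = 0.41×162/(cos 52.6° − 0.41 sin 52.6°) = 66.3/0.2817 = 235 N.

P ≈ 235 N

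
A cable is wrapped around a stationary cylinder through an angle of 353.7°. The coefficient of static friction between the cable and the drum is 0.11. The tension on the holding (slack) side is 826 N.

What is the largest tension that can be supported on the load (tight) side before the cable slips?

At impending slip the capstan equation gives T₂/T₁ = e^{μβ} with β in radians.
β = 353.7° × π/180 = 6.173 rad.
e^{μβ} = e^{0.11×6.173} = 1.972.
T₂ = T₁ · e^{μβ} = 826 × 1.972 = 1630 N.

T_max ≈ 1630 N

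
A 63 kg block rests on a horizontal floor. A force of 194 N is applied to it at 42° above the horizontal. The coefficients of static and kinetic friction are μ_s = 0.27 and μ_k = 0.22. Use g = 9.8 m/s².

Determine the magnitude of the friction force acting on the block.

f ≈ 107 N

Vertical equilibrium gives N = m g − P sin α = 487.6 N.
The horizontal driving force is P cos α = 144.2 N, so equilibrium needs friction f = 144.2 N.
The static-friction limit is μ_s N = 131.6 N.
The required friction exceeds μ_s N, so the block moves and f = μ_k N = 107 N.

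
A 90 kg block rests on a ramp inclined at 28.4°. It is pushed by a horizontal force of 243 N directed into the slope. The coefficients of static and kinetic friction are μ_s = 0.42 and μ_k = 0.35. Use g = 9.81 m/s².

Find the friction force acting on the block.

The horizontal push has a component P sin θ into the surface, so N = m g cos θ + P sin θ = 776.6 + 115.6 = 892.2 N.
Along the incline, the net driving force (taking up-slope positive) is P cos θ − m g sin θ = 213.8 − 419.9 = -206.2 N, so equilibrium requires friction f = 206.2 N (up-slope).
The limit of static friction is μ_s N = 374.7 N.
|f_req| = 206.2 ≤ 374.7 N → the block is in equilibrium; friction equals the required value.

f ≈ 206 N (up the incline)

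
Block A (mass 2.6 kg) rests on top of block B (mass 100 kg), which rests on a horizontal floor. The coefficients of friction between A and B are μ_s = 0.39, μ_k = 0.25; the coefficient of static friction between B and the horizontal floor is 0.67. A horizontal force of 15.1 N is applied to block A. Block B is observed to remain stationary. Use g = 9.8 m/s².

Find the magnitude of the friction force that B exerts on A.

f ≈ 6.37 N

The normal force B exerts on A is simply A's weight, N₁ = 25.48 N.
Maximum static friction on A from B: μ_s N₁ = 0.39×25.48 = 9.937 N.
Since P = 15.1 N > 9.937 N, A slides on B; the A–B friction is kinetic: f₁ = μ_k N₁ = 0.25×25.48 = 6.37 N.
By Newton's third law B feels 6.37 N forward from A. With B stationary, the floor's static friction on B balances it: f₂ = 6.37 N (well within μ_s(m_A+m_B)g = 673.7 N).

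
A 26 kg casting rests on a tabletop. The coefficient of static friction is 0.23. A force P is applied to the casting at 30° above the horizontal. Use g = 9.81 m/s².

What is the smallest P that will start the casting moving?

N = m g − P sin α (the pull lifts the casting).
At impending slip, P cos α = μ_s N = μ_s (m g − P sin α).
Solving: P (cos α + μ_s sin α) = μ_s m g → P = 0.23×255/(cos 30° + 0.23 sin 30°) = 58.7/0.981 = 59.8 N.

P ≈ 59.8 N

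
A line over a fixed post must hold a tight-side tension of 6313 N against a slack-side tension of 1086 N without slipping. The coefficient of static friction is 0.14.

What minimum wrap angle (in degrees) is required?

T₂/T₁ = e^{μβ} → β = ln(T₂/T₁)/μ.
β = ln(6313/1086)/0.14 = 1.76/0.14 = 12.57 rad.
In degrees: β = 12.57 × 180/π = 720°.

β_min ≈ 720°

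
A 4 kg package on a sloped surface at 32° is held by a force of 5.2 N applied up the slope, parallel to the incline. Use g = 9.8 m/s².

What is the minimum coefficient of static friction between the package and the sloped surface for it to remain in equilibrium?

N = m g cos θ = 33.24 N.
Friction must make up the shortfall along the incline: f = m g sin θ − P = 20.77 − 5.2 = 15.57 N.
At the threshold f = μ_s N, so μ_s,min = 15.57/33.24 = 0.468.

μ_s,min ≈ 0.468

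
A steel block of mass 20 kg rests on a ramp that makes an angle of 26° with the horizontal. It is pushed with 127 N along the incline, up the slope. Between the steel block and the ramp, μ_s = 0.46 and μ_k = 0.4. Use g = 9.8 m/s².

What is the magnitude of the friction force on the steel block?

Perpendicular to the surface, N = m g cos θ = 20·9.8·cos 26° = 176.2 N.
The friction needed for equilibrium is m g sin θ − P = 85.92 − 127 = -41.08 N, measured positive up-slope.
Static friction can supply at most μ_s N = 81.04 N.
Since |-41.08| ≤ 81.04 N, no slip — friction simply equals what equilibrium demands.

f ≈ 41.1 N (down the incline)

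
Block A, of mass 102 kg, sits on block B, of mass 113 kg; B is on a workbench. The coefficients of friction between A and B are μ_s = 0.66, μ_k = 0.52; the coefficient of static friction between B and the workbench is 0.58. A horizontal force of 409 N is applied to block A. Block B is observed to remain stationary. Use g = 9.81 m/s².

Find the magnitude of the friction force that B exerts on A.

Between the blocks, N₁ = m_A g = 1001 N.
So the A–B interface can sustain at most μ_s N₁ = 660.4 N of static friction.
P = 409 N is within that limit, so A and B move together (both at rest); the A–B friction is simply f₁ = P = 409 N.
B experiences an equal 409 N forward from A (third law). B is in equilibrium, so the floor supplies f₂ = 409 N of static friction (limit μ_s(m_A+m_B)g = 1223 N, not exceeded).

f ≈ 409 N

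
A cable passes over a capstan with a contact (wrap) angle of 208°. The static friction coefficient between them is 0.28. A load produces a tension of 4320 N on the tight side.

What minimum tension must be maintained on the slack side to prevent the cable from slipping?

T_min ≈ 1560 N

Capstan equation at impending slip: T_tight/T_slack = e^{μβ}.
β = 208° = 3.63 rad; e^{μβ} = e^{0.28×3.63} = 2.763.
T_slack = T_tight / e^{μβ} = 4320 / 2.763 = 1560 N.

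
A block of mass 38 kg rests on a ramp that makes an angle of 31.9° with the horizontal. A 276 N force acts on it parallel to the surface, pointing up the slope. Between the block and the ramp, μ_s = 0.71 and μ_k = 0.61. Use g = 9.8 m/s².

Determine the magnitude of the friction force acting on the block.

f ≈ 79.2 N (down the incline)

The normal reaction is N = m g cos θ = 316.2 N.
Parallel to the incline, ΣF = 0 gives f = m g sin θ − P = 196.8 − 276 = -79.21 N (up-slope positive).
The static-friction ceiling is μ_s N = 0.71 × 316.2 = 224.5 N.
Since |-79.21| ≤ 224.5 N, static friction is sufficient; f equals the required value, not μ_s N.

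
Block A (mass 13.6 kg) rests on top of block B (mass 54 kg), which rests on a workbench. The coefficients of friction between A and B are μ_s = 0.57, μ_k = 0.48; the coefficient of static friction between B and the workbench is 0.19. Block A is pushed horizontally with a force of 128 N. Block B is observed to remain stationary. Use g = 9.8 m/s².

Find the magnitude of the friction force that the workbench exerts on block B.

f ≈ 64 N

Normal force at the A–B interface: N₁ = m_A g = 133.3 N.
Maximum static friction on A from B: μ_s N₁ = 0.57×133.3 = 75.97 N.
P = 128 N exceeds that limit, so A slips over B and the interface friction becomes kinetic: f₁ = μ_k N₁ = 0.48×133.3 = 64 N.
B experiences an equal 64 N forward from A (third law). B is in equilibrium, so the floor supplies f₂ = 64 N of static friction (limit μ_s(m_A+m_B)g = 125.9 N, not exceeded).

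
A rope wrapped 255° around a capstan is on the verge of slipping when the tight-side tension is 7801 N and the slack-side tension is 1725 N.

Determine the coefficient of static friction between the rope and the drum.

T₂/T₁ = e^{μβ} → μ = ln(T₂/T₁)/β.
β = 255° = 4.451 rad.
μ = ln(7801/1725)/4.451 = ln(4.522)/4.451 = 0.339.

μ ≈ 0.339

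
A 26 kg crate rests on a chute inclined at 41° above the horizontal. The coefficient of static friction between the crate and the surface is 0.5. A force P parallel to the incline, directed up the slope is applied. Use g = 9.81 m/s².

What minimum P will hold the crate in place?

The crate tends to slide down (tan θ > μ_s), so at the point of impending slip friction acts up-slope at its limit: f = μ_s N.
P is parallel to the surface, so N = m g cos θ = 192 N.
Along the incline: P + μ_s N = m g sin θ, so P = 167 − 0.5×192 = 71.1 N.

P_min ≈ 71.1 N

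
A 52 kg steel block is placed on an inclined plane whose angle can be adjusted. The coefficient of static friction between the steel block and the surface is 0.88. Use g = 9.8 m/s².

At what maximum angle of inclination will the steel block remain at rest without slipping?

θ_max ≈ 41.3°

At the slip threshold, m g sin θ = μ_s · m g cos θ, so tan θ = μ_s.
θ_max = arctan(0.88) = 41.3°.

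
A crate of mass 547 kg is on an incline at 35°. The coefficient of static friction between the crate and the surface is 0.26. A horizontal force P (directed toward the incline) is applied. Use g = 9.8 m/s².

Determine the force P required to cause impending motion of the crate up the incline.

P ≈ 6290 N

At impending motion up the slope, friction acts down-slope at its limit: f = μ_s N.
Perpendicular to the incline: N = m g cos θ + P sin θ.
Along the incline: P cos θ = m g sin θ + μ_s N = m g sin θ + μ_s (m g cos θ + P sin θ).
Solving, P (cos θ − μ_s sin θ) = m g (sin θ + μ_s cos θ), so P = 547×9.8×(sin 35° + 0.26 cos 35°)/(cos 35° − 0.26 sin 35°) = 5360×0.7866/0.67 = 6290 N.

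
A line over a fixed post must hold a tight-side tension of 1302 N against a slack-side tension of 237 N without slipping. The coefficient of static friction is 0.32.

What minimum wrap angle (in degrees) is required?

T₂/T₁ = e^{μβ} → β = ln(T₂/T₁)/μ.
β = ln(1302/237)/0.32 = 1.704/0.32 = 5.324 rad.
In degrees: β = 5.324 × 180/π = 305°.

β_min ≈ 305°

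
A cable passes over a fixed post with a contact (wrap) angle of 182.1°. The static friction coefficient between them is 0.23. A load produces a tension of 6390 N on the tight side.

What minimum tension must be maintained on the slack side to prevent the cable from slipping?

Capstan equation at impending slip: T_tight/T_slack = e^{μβ}.
β = 182.1° = 3.178 rad; e^{μβ} = e^{0.23×3.178} = 2.077.
T_slack = T_tight / e^{μβ} = 6390 / 2.077 = 3080 N.

T_min ≈ 3080 N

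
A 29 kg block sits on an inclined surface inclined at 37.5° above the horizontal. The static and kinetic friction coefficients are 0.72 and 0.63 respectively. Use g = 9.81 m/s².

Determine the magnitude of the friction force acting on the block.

f ≈ 142 N (up the incline)

The normal reaction is N = m g cos θ = 225.7 N.
For equilibrium along the incline, friction must balance the weight component: f = m g sin θ = 173.2 N up the slope.
The static-friction ceiling is μ_s N = 0.72 × 225.7 = 162.5 N.
|173.2| exceeds 162.5 N, so the block slips down-slope; friction is kinetic, f = μ_k N = 0.63×225.7 = 142 N.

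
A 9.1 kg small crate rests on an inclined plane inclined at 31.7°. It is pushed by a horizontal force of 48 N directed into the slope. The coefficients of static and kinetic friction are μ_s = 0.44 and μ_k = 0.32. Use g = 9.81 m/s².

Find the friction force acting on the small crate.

f ≈ 6.07 N (up the incline)

The horizontal push has a component P sin θ into the surface, so N = m g cos θ + P sin θ = 75.95 + 25.22 = 101.2 N.
Along the incline, the net driving force (taking up-slope positive) is P cos θ − m g sin θ = 40.84 − 46.91 = -6.07 N, so equilibrium requires friction f = 6.07 N (up-slope).
Maximum static friction: μ_s N = 0.44 × 101.2 = 44.52 N.
Since 6.07 N is within the 44.52 N limit, the small crate stays put and friction is exactly 6.07 N.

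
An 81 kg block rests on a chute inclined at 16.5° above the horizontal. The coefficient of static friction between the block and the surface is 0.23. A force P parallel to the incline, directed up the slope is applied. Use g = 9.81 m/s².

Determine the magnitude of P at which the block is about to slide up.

At impending motion up the slope, friction acts down-slope at its limit: f = μ_s N.
P is parallel to the surface, so N = m g cos θ = 762 N.
Along the incline: P = m g sin θ + μ_s N = 226 + 0.23×762 = 401 N.

P ≈ 401 N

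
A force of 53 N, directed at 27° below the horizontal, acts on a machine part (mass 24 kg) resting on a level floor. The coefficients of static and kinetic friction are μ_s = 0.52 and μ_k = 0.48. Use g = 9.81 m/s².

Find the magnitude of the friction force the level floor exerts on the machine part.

f ≈ 47.2 N

N = m g + P sin α = 235.4 + 53×sin 27° = 259.5 N.
For equilibrium, f = P cos α = 53×cos 27° = 47.22 N.
μ_s N = 0.52 × 259.5 = 134.9 N.
47.22 ≤ 134.9 N → static; friction equals the required 47.2 N.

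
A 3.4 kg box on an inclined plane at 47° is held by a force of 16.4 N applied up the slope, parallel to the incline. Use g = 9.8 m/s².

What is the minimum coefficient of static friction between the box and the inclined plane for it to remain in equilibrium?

μ_s,min ≈ 0.351

N = m g cos θ = 22.72 N.
Friction must make up the shortfall along the incline: f = m g sin θ − P = 24.37 − 16.4 = 7.969 N.
At the threshold f = μ_s N, so μ_s,min = 7.969/22.72 = 0.351.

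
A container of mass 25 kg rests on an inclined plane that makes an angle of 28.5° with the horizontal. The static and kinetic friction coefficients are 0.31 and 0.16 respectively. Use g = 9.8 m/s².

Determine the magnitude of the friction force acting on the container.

f ≈ 34.4 N (up the incline)

Perpendicular to the surface, N = m g cos θ = 25·9.8·cos 28.5° = 215.3 N.
For equilibrium along the incline, friction must balance the weight component: f = m g sin θ = 116.9 N up the slope.
The static-friction ceiling is μ_s N = 0.31 × 215.3 = 66.75 N.
|116.9| exceeds 66.75 N, so the container slips down-slope; friction is kinetic, f = μ_k N = 0.16×215.3 = 34.4 N.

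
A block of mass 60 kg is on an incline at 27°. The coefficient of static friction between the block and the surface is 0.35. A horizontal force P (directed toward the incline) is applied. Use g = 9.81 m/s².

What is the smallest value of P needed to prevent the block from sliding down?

The block tends to slide down (tan θ > μ_s), so at the point of impending slip friction acts up-slope at its limit: f = μ_s N.
Perpendicular to the incline: N = m g cos θ + P sin θ.
Along the incline: P cos θ + μ_s N = m g sin θ, i.e. P cos θ + μ_s (m g cos θ + P sin θ) = m g sin θ.
Solving, P (cos θ + μ_s sin θ) = m g (sin θ − μ_s cos θ), so P = 589×0.1421/1.05 = 79.7 N.

P_min ≈ 79.7 N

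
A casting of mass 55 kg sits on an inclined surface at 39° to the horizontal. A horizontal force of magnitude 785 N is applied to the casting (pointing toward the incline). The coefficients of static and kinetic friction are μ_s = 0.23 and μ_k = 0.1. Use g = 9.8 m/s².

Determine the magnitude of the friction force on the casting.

The horizontal push has a component P sin θ into the surface, so N = m g cos θ + P sin θ = 418.9 + 494 = 912.9 N.
Parallel to the incline: P cos θ − m g sin θ = 610.1 − 339.2 = 270.9 N; the friction needed to balance this is 270.9 N acting down the slope.
Maximum static friction: μ_s N = 0.23 × 912.9 = 210 N.
The required 270.9 N exceeds the static limit, so the casting slides up-slope and f = μ_k N = 0.1×912.9 = 91.3 N.

f ≈ 91.3 N (down the incline)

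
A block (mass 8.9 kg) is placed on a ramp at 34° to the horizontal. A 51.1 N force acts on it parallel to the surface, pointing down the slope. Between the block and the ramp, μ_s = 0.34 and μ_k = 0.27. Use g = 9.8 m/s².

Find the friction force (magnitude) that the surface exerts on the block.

f ≈ 19.5 N (up the incline)

Perpendicular to the surface, N = m g cos θ = 8.9·9.8·cos 34° = 72.31 N.
Parallel to the incline, ΣF = 0 gives f = m g sin θ + P = 48.77 + 51.1 = 99.87 N (up-slope positive).
Maximum static friction available: μ_s N = 0.34 × 72.31 = 24.58 N.
|99.87| exceeds 24.58 N, so the block slips down-slope; friction is kinetic, f = μ_k N = 0.27×72.31 = 19.5 N.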